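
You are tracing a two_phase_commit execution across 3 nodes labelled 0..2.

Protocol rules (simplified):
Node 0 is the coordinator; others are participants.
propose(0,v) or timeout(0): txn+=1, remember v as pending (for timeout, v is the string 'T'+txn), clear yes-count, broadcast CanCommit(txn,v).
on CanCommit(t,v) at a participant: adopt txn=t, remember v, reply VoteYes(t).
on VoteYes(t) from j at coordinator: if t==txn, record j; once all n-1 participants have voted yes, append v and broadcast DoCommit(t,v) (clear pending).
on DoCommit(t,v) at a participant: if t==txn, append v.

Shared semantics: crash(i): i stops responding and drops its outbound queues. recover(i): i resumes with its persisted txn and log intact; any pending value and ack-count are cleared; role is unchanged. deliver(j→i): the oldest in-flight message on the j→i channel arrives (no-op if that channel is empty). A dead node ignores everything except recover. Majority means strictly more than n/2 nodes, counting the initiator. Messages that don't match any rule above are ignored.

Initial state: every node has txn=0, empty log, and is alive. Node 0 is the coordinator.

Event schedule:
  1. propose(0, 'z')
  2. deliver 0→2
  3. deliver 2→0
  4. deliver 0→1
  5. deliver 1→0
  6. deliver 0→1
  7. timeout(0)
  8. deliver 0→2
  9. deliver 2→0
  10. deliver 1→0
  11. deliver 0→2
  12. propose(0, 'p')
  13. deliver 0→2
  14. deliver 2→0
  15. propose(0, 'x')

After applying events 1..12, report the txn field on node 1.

after 1 — propose(0,'z'): n0:coor/t1/[-]
after 2 — deliver 0→2: n2:part/t1/[-]
after 3 — deliver 2→0: ·
after 4 — deliver 0→1: n1:part/t1/[-]
after 5 — deliver 1→0: n0:coor/t1/[z]
after 6 — deliver 0→1: n1:part/t1/[z]
after 7 — timeout(0): n0:coor/t2/[z]
after 8 — deliver 0→2: n2:part/t1/[z]
after 9 — deliver 2→0: ·
after 10 — deliver 1→0: ·
after 11 — deliver 0→2: n2:part/t2/[z]
after 12 — propose(0,'p'): n0:coor/t3/[z]

1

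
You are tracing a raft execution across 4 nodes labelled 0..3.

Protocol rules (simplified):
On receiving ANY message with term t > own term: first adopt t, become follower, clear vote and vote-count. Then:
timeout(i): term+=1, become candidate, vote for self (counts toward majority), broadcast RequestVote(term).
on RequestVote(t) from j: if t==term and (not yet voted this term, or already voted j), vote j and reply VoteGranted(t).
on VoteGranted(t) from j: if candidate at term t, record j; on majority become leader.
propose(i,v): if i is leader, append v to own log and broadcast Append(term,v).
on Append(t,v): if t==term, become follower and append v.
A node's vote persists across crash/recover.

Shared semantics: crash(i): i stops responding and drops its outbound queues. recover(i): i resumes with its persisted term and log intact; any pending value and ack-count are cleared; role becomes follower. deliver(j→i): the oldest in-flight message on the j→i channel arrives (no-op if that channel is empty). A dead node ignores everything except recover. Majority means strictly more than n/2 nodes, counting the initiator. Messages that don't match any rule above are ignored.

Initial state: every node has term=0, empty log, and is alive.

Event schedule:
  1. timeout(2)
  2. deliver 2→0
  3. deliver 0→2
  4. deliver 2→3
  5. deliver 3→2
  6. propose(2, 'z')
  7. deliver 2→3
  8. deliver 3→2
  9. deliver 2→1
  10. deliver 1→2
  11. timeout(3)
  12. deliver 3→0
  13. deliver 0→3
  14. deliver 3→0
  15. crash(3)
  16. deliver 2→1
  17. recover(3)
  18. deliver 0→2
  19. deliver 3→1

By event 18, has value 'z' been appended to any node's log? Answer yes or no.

1. timeout(2):  <2:cand t1 ->
2. deliver 2→0:  <0:foll t1 ->
3. deliver 0→2:  nop
4. deliver 2→3:  <3:foll t1 ->
5. deliver 3→2:  <2:lead t1 ->
6. propose(2,'z'):  <2:lead t1 z>
7. deliver 2→3:  <3:foll t1 z>
8. deliver 3→2:  nop
9. deliver 2→1:  <1:foll t1 ->
10. deliver 1→2:  nop
11. timeout(3):  <3:cand t2 z>
12. deliver 3→0:  <0:foll t2 ->
13. deliver 0→3:  nop
14. deliver 3→0:  nop
15. crash(3):  <3:✗cand t2 z>
16. deliver 2→1:  <1:foll t1 z>
17. recover(3):  <3:foll t2 z>
18. deliver 0→2:  nop

yes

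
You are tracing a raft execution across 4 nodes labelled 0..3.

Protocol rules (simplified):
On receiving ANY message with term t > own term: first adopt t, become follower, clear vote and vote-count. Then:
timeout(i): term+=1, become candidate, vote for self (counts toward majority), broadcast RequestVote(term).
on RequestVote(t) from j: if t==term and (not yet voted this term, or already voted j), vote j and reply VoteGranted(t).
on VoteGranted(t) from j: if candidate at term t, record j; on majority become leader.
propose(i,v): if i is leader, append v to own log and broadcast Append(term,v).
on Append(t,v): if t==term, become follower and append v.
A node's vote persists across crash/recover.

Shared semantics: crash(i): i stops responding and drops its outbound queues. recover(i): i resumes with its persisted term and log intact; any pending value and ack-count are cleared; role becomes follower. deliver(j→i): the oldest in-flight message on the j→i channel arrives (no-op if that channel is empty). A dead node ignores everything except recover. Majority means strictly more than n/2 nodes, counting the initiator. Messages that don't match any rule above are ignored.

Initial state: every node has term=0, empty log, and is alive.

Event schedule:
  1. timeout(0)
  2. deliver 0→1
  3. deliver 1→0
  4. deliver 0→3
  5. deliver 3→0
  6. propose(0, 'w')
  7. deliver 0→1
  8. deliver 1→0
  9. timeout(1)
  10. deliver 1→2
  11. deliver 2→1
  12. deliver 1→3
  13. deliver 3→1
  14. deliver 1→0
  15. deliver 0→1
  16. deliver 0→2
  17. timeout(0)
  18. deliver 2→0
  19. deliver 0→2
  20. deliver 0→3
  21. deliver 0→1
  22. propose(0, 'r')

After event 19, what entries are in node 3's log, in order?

empty

step 1 timeout(0): 0={cand,t=1,log=-}
step 2 deliver 0→1: 1={foll,t=1,log=-}
step 3 deliver 1→0: —
step 4 deliver 0→3: 3={foll,t=1,log=-}
step 5 deliver 3→0: 0={lead,t=1,log=-}
step 6 propose(0,'w'): 0={lead,t=1,log=w}
step 7 deliver 0→1: 1={foll,t=1,log=w}
step 8 deliver 1→0: —
step 9 timeout(1): 1={cand,t=2,log=w}
step 10 deliver 1→2: 2={foll,t=2,log=-}
step 11 deliver 2→1: —
step 12 deliver 1→3: 3={foll,t=2,log=-}
step 13 deliver 3→1: 1={lead,t=2,log=w}
step 14 deliver 1→0: 0={foll,t=2,log=w}
step 15 deliver 0→1: —
step 16 deliver 0→2: —
step 17 timeout(0): 0={cand,t=3,log=w}
step 18 deliver 2→0: —
step 19 deliver 0→2: —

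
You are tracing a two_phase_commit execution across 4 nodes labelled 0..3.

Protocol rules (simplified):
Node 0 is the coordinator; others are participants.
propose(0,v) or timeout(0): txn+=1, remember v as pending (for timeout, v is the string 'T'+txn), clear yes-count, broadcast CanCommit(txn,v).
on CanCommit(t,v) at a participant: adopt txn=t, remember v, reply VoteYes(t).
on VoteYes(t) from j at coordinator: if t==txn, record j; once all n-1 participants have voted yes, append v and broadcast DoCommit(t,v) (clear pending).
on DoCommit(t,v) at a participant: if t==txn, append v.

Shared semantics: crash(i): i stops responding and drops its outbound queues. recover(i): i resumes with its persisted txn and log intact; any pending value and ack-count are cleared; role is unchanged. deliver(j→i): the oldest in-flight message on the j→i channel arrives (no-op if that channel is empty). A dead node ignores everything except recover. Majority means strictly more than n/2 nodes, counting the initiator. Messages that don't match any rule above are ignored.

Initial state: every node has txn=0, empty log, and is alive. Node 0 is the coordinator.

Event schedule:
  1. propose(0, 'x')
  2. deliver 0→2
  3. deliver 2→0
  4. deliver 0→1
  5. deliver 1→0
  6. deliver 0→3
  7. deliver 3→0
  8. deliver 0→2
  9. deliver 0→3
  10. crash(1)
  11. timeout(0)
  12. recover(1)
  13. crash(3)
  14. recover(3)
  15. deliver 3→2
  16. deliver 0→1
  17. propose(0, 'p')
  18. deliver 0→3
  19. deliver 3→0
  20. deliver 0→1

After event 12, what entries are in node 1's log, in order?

empty

1. propose(0,'x'):  <0:coor t1 ->
2. deliver 0→2:  <2:part t1 ->
3. deliver 2→0:  nop
4. deliver 0→1:  <1:part t1 ->
5. deliver 1→0:  nop
6. deliver 0→3:  <3:part t1 ->
7. deliver 3→0:  <0:coor t1 x>
8. deliver 0→2:  <2:part t1 x>
9. deliver 0→3:  <3:part t1 x>
10. crash(1):  <1:✗part t1 ->
11. timeout(0):  <0:coor t2 x>
12. recover(1):  <1:part t1 ->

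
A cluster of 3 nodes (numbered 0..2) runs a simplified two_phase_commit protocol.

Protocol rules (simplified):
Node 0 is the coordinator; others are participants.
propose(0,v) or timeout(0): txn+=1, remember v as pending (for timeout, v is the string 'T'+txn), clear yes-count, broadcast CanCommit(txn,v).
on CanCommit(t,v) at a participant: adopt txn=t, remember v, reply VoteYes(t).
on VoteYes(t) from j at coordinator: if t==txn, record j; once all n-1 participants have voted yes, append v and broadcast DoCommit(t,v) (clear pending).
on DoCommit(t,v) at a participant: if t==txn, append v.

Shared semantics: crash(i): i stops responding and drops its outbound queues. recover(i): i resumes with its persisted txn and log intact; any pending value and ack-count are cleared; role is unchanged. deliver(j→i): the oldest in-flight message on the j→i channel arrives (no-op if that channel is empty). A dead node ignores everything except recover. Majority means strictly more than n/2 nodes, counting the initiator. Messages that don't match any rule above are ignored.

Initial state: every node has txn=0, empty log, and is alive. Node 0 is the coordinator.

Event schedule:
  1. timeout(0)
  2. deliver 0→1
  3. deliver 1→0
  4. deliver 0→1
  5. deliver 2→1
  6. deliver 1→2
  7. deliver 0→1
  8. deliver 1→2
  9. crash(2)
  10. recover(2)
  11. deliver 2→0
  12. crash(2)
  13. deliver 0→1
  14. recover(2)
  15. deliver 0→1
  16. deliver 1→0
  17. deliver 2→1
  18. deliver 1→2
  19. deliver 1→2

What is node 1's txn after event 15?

1

e1 timeout(0): 0[coor,t=1,-]
e2 deliver 0→1: 1[part,t=1,-]
e3 deliver 1→0: ·
e4 deliver 0→1: ·
e5 deliver 2→1: ·
e6 deliver 1→2: ·
e7 deliver 0→1: ·
e8 deliver 1→2: ·
e9 crash(2): 2[✗part,t=0,-]
e10 recover(2): 2[part,t=0,-]
e11 deliver 2→0: ·
e12 crash(2): 2[✗part,t=0,-]
e13 deliver 0→1: ·
e14 recover(2): 2[part,t=0,-]
e15 deliver 0→1: ·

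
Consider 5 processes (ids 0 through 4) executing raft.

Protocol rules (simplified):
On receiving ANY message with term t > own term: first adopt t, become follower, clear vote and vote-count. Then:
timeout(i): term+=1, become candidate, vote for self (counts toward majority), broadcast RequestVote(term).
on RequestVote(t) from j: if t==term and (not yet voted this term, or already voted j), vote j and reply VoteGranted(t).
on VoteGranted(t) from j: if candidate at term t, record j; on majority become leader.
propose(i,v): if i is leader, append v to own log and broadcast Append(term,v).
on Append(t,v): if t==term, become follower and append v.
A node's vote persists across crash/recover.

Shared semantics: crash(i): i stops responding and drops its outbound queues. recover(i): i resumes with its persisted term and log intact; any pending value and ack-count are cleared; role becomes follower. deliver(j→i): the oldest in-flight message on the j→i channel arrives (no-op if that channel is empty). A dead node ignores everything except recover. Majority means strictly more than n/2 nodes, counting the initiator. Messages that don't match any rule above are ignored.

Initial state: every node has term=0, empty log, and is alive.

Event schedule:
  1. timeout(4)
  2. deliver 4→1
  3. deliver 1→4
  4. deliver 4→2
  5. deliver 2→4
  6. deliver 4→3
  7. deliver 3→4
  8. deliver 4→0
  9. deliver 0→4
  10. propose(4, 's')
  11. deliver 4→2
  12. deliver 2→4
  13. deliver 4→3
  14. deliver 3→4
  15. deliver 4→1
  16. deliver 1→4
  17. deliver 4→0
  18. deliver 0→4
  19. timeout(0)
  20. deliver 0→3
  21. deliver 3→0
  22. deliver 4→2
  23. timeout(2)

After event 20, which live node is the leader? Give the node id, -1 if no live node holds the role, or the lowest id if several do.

4

e1 timeout(4): 4[cand,t=1,-]
e2 deliver 4→1: 1[foll,t=1,-]
e3 deliver 1→4: ·
e4 deliver 4→2: 2[foll,t=1,-]
e5 deliver 2→4: 4[lead,t=1,-]
e6 deliver 4→3: 3[foll,t=1,-]
e7 deliver 3→4: ·
e8 deliver 4→0: 0[foll,t=1,-]
e9 deliver 0→4: ·
e10 propose(4,'s'): 4[lead,t=1,s]
e11 deliver 4→2: 2[foll,t=1,s]
e12 deliver 2→4: ·
e13 deliver 4→3: 3[foll,t=1,s]
e14 deliver 3→4: ·
e15 deliver 4→1: 1[foll,t=1,s]
e16 deliver 1→4: ·
e17 deliver 4→0: 0[foll,t=1,s]
e18 deliver 0→4: ·
e19 timeout(0): 0[cand,t=2,s]
e20 deliver 0→3: 3[foll,t=2,s]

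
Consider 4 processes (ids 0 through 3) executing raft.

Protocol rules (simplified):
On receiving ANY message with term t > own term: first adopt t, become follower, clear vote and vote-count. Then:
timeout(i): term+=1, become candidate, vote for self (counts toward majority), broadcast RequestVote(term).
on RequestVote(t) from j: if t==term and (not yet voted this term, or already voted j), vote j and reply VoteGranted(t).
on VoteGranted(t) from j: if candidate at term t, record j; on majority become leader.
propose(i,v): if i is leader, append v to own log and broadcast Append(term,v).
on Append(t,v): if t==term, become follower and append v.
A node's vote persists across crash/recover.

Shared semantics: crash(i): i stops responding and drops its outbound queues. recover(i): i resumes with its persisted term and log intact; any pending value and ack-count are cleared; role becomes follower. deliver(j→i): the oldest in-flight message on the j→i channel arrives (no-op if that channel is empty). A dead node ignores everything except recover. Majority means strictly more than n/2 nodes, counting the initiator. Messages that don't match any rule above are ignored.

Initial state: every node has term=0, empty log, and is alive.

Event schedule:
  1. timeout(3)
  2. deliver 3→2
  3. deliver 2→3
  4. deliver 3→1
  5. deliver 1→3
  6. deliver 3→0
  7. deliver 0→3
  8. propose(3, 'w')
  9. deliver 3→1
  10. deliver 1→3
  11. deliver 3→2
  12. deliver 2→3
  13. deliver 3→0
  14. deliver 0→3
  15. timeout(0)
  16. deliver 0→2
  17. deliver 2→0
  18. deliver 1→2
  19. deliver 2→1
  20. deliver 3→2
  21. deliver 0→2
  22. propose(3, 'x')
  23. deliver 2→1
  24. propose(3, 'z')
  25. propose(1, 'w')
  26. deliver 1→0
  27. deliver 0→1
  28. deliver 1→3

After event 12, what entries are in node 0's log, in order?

empty

[1] timeout(3) → N3(cand t1 [-])
[2] deliver 3→2 → N2(foll t1 [-])
[3] deliver 2→3 → ∅
[4] deliver 3→1 → N1(foll t1 [-])
[5] deliver 1→3 → N3(lead t1 [-])
[6] deliver 3→0 → N0(foll t1 [-])
[7] deliver 0→3 → ∅
[8] propose(3,'w') → N3(lead t1 [w])
[9] deliver 3→1 → N1(foll t1 [w])
[10] deliver 1→3 → ∅
[11] deliver 3→2 → N2(foll t1 [w])
[12] deliver 2→3 → ∅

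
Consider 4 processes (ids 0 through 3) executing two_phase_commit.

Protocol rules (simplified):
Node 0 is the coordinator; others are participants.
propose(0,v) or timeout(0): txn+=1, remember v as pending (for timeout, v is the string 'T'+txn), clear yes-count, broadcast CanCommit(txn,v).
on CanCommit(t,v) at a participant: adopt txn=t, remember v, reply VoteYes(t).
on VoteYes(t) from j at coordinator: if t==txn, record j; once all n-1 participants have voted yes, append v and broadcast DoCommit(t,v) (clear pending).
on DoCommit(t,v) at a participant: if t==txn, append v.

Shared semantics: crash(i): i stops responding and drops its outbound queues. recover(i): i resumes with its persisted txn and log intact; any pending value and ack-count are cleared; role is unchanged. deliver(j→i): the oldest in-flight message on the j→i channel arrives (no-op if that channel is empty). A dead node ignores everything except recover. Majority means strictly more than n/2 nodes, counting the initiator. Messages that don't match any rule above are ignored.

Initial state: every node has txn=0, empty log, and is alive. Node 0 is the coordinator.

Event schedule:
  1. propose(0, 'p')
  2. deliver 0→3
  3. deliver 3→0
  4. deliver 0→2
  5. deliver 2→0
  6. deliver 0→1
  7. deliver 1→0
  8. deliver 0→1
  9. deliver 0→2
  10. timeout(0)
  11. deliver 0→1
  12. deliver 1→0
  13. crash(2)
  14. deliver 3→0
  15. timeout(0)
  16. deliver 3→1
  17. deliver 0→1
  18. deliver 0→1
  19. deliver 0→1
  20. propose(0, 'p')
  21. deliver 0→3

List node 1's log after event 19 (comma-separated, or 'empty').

p

after 1 — propose(0,'p'): n0:coor/t1/[-]
after 2 — deliver 0→3: n3:part/t1/[-]
after 3 — deliver 3→0: ·
after 4 — deliver 0→2: n2:part/t1/[-]
after 5 — deliver 2→0: ·
after 6 — deliver 0→1: n1:part/t1/[-]
after 7 — deliver 1→0: n0:coor/t1/[p]
after 8 — deliver 0→1: n1:part/t1/[p]
after 9 — deliver 0→2: n2:part/t1/[p]
after 10 — timeout(0): n0:coor/t2/[p]
after 11 — deliver 0→1: n1:part/t2/[p]
after 12 — deliver 1→0: ·
after 13 — crash(2): n2:✗part/t1/[p]
after 14 — deliver 3→0: ·
after 15 — timeout(0): n0:coor/t3/[p]
after 16 — deliver 3→1: ·
after 17 — deliver 0→1: n1:part/t3/[p]
after 18 — deliver 0→1: ·
after 19 — deliver 0→1: ·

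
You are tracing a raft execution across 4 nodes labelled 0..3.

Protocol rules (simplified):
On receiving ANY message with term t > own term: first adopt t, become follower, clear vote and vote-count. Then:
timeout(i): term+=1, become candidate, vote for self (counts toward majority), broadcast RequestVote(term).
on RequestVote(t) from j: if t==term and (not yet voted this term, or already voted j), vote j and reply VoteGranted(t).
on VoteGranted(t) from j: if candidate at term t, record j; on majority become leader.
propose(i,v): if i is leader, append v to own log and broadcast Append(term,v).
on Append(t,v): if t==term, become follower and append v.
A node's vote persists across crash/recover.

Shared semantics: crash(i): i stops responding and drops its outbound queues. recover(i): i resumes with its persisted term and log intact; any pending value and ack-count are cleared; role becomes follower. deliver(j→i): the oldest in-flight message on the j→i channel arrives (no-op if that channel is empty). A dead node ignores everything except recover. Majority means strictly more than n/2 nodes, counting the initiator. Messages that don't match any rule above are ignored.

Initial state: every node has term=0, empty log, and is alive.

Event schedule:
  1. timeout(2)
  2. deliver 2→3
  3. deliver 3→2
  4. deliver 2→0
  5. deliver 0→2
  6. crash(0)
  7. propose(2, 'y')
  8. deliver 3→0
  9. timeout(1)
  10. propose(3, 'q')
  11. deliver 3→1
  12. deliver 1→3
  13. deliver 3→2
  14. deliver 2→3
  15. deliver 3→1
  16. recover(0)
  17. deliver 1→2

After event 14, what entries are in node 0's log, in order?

empty

1. timeout(2):  <2:cand t1 ->
2. deliver 2→3:  <3:foll t1 ->
3. deliver 3→2:  nop
4. deliver 2→0:  <0:foll t1 ->
5. deliver 0→2:  <2:lead t1 ->
6. crash(0):  <0:✗foll t1 ->
7. propose(2,'y'):  <2:lead t1 y>
8. deliver 3→0:  nop
9. timeout(1):  <1:cand t1 ->
10. propose(3,'q'):  nop
11. deliver 3→1:  nop
12. deliver 1→3:  nop
13. deliver 3→2:  nop
14. deliver 2→3:  <3:foll t1 y>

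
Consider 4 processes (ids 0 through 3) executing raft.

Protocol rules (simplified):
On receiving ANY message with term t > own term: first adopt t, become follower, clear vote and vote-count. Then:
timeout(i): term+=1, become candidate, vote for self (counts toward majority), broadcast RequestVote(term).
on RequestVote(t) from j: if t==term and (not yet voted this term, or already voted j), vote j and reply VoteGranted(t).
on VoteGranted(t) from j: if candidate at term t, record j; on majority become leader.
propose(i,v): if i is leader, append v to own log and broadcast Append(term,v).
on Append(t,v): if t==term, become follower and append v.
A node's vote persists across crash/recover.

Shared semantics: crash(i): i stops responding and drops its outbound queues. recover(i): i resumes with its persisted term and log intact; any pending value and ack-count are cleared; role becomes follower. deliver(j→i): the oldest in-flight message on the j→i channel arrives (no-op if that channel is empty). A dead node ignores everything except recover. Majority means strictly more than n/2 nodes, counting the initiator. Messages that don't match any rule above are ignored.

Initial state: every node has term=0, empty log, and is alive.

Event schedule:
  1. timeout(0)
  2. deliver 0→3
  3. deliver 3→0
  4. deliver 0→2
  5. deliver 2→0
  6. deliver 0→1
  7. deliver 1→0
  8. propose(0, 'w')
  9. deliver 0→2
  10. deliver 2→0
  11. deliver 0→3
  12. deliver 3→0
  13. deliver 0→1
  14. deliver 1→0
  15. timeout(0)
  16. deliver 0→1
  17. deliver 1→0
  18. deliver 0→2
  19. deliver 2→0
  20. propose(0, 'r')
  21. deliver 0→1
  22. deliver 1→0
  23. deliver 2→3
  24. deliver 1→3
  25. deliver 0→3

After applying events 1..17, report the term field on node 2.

[1] timeout(0) → N0(cand t1 [-])
[2] deliver 0→3 → N3(foll t1 [-])
[3] deliver 3→0 → ∅
[4] deliver 0→2 → N2(foll t1 [-])
[5] deliver 2→0 → N0(lead t1 [-])
[6] deliver 0→1 → N1(foll t1 [-])
[7] deliver 1→0 → ∅
[8] propose(0,'w') → N0(lead t1 [w])
[9] deliver 0→2 → N2(foll t1 [w])
[10] deliver 2→0 → ∅
[11] deliver 0→3 → N3(foll t1 [w])
[12] deliver 3→0 → ∅
[13] deliver 0→1 → N1(foll t1 [w])
[14] deliver 1→0 → ∅
[15] timeout(0) → N0(cand t2 [w])
[16] deliver 0→1 → N1(foll t2 [w])
[17] deliver 1→0 → ∅

1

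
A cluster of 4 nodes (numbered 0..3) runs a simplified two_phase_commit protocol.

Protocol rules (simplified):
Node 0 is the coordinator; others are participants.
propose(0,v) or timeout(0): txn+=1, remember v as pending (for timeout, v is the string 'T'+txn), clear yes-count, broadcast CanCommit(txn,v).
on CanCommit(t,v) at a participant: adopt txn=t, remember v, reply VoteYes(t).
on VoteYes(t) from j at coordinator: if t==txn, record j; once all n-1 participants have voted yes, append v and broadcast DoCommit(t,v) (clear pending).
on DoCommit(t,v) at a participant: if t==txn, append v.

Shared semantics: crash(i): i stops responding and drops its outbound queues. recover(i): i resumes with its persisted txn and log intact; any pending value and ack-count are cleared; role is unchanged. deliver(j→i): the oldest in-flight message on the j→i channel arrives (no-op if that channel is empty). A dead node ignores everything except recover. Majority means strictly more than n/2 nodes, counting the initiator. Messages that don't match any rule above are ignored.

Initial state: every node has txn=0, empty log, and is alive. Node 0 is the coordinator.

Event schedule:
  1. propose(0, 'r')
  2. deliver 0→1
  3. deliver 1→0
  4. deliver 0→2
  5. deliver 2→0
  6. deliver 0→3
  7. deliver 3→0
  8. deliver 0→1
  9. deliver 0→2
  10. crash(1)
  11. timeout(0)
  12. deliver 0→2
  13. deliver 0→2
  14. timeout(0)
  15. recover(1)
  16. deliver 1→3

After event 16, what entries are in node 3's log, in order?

empty

after 1 — propose(0,'r'): n0:coor/t1/[-]
after 2 — deliver 0→1: n1:part/t1/[-]
after 3 — deliver 1→0: ·
after 4 — deliver 0→2: n2:part/t1/[-]
after 5 — deliver 2→0: ·
after 6 — deliver 0→3: n3:part/t1/[-]
after 7 — deliver 3→0: n0:coor/t1/[r]
after 8 — deliver 0→1: n1:part/t1/[r]
after 9 — deliver 0→2: n2:part/t1/[r]
after 10 — crash(1): n1:✗part/t1/[r]
after 11 — timeout(0): n0:coor/t2/[r]
after 12 — deliver 0→2: n2:part/t2/[r]
after 13 — deliver 0→2: ·
after 14 — timeout(0): n0:coor/t3/[r]
after 15 — recover(1): n1:part/t1/[r]
after 16 — deliver 1→3: ·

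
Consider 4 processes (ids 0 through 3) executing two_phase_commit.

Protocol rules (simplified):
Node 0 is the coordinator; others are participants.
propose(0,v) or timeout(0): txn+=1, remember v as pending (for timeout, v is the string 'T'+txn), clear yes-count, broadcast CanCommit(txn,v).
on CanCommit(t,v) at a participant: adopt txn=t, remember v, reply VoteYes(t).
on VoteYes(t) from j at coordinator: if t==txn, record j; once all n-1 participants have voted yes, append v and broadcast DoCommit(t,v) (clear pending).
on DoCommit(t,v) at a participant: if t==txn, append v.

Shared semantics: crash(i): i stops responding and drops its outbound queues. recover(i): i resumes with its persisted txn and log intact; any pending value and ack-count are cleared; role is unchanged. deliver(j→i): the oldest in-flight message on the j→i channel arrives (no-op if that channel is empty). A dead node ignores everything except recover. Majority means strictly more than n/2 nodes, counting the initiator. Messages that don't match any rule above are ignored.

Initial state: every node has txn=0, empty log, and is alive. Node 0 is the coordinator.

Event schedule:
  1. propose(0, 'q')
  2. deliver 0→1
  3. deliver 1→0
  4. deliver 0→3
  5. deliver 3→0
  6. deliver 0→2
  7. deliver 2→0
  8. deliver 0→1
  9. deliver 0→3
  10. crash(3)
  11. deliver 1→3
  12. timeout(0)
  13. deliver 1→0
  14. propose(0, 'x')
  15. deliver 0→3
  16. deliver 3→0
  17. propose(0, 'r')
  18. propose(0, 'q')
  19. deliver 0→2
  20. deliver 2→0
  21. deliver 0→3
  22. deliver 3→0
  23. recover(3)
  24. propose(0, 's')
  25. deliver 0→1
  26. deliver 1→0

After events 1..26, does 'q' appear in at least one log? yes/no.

[1] propose(0,'q') → N0(coor t1 [-])
[2] deliver 0→1 → N1(part t1 [-])
[3] deliver 1→0 → ∅
[4] deliver 0→3 → N3(part t1 [-])
[5] deliver 3→0 → ∅
[6] deliver 0→2 → N2(part t1 [-])
[7] deliver 2→0 → N0(coor t1 [q])
[8] deliver 0→1 → N1(part t1 [q])
[9] deliver 0→3 → N3(part t1 [q])
[10] crash(3) → N3(✗part t1 [q])
[11] deliver 1→3 → ∅
[12] timeout(0) → N0(coor t2 [q])
[13] deliver 1→0 → ∅
[14] propose(0,'x') → N0(coor t3 [q])
[15] deliver 0→3 → ∅
[16] deliver 3→0 → ∅
[17] propose(0,'r') → N0(coor t4 [q])
[18] propose(0,'q') → N0(coor t5 [q])
[19] deliver 0→2 → N2(part t1 [q])
[20] deliver 2→0 → ∅
[21] deliver 0→3 → ∅
[22] deliver 3→0 → ∅
[23] recover(3) → N3(part t1 [q])
[24] propose(0,'s') → N0(coor t6 [q])
[25] deliver 0→1 → N1(part t2 [q])
[26] deliver 1→0 → ∅

yes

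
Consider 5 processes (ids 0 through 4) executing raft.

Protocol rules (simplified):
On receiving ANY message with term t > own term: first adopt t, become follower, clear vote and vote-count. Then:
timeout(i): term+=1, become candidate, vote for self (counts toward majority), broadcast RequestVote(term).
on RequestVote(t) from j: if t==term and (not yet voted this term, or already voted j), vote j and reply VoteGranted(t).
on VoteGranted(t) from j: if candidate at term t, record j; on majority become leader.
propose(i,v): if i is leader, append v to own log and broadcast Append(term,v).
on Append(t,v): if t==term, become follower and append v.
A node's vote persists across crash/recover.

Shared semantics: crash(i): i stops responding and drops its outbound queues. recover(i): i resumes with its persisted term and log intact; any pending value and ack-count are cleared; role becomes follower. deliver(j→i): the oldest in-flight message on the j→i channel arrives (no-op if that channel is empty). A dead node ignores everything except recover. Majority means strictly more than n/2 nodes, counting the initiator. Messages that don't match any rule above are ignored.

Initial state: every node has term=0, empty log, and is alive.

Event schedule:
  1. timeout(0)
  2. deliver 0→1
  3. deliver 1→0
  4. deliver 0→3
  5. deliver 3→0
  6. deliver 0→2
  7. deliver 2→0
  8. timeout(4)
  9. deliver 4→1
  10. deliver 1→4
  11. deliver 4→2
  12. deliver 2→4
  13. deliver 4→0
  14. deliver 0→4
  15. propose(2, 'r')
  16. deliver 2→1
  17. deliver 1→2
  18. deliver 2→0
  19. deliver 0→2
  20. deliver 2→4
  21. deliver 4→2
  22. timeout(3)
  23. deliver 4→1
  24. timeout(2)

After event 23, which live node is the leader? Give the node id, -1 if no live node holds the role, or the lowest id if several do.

1. timeout(0):  <0:cand t1 ->
2. deliver 0→1:  <1:foll t1 ->
3. deliver 1→0:  nop
4. deliver 0→3:  <3:foll t1 ->
5. deliver 3→0:  <0:lead t1 ->
6. deliver 0→2:  <2:foll t1 ->
7. deliver 2→0:  nop
8. timeout(4):  <4:cand t1 ->
9. deliver 4→1:  nop
10. deliver 1→4:  nop
11. deliver 4→2:  nop
12. deliver 2→4:  nop
13. deliver 4→0:  nop
14. deliver 0→4:  nop
15. propose(2,'r'):  nop
16. deliver 2→1:  nop
17. deliver 1→2:  nop
18. deliver 2→0:  nop
19. deliver 0→2:  nop
20. deliver 2→4:  nop
21. deliver 4→2:  nop
22. timeout(3):  <3:cand t2 ->
23. deliver 4→1:  nop

0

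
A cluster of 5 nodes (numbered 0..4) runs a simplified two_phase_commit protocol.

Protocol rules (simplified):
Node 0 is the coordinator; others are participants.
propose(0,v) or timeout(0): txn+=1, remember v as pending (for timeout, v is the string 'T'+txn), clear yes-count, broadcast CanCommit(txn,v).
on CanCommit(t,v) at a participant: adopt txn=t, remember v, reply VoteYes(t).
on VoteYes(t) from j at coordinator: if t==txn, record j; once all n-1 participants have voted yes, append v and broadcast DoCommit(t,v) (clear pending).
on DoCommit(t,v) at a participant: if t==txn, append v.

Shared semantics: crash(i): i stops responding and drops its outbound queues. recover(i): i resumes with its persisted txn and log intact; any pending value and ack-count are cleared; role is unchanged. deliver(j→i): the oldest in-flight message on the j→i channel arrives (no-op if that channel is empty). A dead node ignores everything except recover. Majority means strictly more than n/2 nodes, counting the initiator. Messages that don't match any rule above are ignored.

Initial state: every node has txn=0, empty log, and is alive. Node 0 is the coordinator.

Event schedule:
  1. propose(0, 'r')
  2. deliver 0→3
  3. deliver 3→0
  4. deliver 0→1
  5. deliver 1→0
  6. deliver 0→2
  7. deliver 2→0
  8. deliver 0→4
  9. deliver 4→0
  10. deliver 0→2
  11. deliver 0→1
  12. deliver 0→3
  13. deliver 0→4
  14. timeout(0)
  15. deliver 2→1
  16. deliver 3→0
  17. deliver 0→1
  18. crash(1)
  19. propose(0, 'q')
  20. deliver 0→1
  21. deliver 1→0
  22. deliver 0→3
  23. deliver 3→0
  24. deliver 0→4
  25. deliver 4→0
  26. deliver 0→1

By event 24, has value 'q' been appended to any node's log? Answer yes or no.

[1] propose(0,'r') → N0(coor t1 [-])
[2] deliver 0→3 → N3(part t1 [-])
[3] deliver 3→0 → ∅
[4] deliver 0→1 → N1(part t1 [-])
[5] deliver 1→0 → ∅
[6] deliver 0→2 → N2(part t1 [-])
[7] deliver 2→0 → ∅
[8] deliver 0→4 → N4(part t1 [-])
[9] deliver 4→0 → N0(coor t1 [r])
[10] deliver 0→2 → N2(part t1 [r])
[11] deliver 0→1 → N1(part t1 [r])
[12] deliver 0→3 → N3(part t1 [r])
[13] deliver 0→4 → N4(part t1 [r])
[14] timeout(0) → N0(coor t2 [r])
[15] deliver 2→1 → ∅
[16] deliver 3→0 → ∅
[17] deliver 0→1 → N1(part t2 [r])
[18] crash(1) → N1(✗part t2 [r])
[19] propose(0,'q') → N0(coor t3 [r])
[20] deliver 0→1 → ∅
[21] deliver 1→0 → ∅
[22] deliver 0→3 → N3(part t2 [r])
[23] deliver 3→0 → ∅
[24] deliver 0→4 → N4(part t2 [r])

no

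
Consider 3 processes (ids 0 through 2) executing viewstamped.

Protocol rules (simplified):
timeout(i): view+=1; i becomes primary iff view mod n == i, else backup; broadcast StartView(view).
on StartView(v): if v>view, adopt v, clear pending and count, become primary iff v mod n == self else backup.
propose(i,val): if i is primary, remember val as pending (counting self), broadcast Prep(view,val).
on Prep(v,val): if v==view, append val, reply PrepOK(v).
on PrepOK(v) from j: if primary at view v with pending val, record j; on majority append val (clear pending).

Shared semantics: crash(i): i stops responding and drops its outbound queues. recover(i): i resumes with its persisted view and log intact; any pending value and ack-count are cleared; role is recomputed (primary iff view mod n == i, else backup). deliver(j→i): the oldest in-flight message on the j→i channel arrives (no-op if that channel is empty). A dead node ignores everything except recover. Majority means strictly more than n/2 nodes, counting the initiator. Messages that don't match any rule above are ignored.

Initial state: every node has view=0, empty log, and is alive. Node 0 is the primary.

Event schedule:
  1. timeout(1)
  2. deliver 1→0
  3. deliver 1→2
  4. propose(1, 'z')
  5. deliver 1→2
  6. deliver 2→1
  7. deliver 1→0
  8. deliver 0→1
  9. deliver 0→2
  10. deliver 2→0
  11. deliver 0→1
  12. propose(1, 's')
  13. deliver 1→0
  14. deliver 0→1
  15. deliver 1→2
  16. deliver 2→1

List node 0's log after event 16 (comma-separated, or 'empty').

step 1 timeout(1): 1={prim,v=1,log=-}
step 2 deliver 1→0: 0={back,v=1,log=-}
step 3 deliver 1→2: 2={back,v=1,log=-}
step 4 propose(1,'z'): —
step 5 deliver 1→2: 2={back,v=1,log=z}
step 6 deliver 2→1: 1={prim,v=1,log=z}
step 7 deliver 1→0: 0={back,v=1,log=z}
step 8 deliver 0→1: —
step 9 deliver 0→2: —
step 10 deliver 2→0: —
step 11 deliver 0→1: —
step 12 propose(1,'s'): —
step 13 deliver 1→0: 0={back,v=1,log=z,s}
step 14 deliver 0→1: 1={prim,v=1,log=z,s}
step 15 deliver 1→2: 2={back,v=1,log=z,s}
step 16 deliver 2→1: —

z,s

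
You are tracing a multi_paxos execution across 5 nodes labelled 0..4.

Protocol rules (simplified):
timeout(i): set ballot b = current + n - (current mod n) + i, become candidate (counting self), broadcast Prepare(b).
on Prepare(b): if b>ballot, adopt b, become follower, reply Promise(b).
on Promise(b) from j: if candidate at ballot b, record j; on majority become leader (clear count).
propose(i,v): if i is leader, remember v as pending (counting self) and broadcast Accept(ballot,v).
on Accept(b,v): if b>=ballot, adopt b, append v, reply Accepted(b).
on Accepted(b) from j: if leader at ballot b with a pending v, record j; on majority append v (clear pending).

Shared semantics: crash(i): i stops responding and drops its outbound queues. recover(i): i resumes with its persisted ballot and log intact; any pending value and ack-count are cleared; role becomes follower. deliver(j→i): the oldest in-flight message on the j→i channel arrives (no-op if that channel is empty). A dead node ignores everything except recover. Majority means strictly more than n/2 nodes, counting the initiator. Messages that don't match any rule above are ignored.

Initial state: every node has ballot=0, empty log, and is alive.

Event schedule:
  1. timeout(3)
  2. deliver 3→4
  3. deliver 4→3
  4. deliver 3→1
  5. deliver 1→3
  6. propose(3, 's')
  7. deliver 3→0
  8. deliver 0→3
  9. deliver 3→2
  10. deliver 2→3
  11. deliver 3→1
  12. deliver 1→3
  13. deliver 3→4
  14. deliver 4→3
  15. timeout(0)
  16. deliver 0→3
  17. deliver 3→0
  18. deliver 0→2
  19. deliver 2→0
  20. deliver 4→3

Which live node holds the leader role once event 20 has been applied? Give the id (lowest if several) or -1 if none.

step 1 timeout(3): 3={cand,b=8,log=-}
step 2 deliver 3→4: 4={foll,b=8,log=-}
step 3 deliver 4→3: —
step 4 deliver 3→1: 1={foll,b=8,log=-}
step 5 deliver 1→3: 3={lead,b=8,log=-}
step 6 propose(3,'s'): —
step 7 deliver 3→0: 0={foll,b=8,log=-}
step 8 deliver 0→3: —
step 9 deliver 3→2: 2={foll,b=8,log=-}
step 10 deliver 2→3: —
step 11 deliver 3→1: 1={foll,b=8,log=s}
step 12 deliver 1→3: —
step 13 deliver 3→4: 4={foll,b=8,log=s}
step 14 deliver 4→3: 3={lead,b=8,log=s}
step 15 timeout(0): 0={cand,b=10,log=-}
step 16 deliver 0→3: 3={foll,b=10,log=s}
step 17 deliver 3→0: —
step 18 deliver 0→2: 2={foll,b=10,log=-}
step 19 deliver 2→0: —
step 20 deliver 4→3: —

-1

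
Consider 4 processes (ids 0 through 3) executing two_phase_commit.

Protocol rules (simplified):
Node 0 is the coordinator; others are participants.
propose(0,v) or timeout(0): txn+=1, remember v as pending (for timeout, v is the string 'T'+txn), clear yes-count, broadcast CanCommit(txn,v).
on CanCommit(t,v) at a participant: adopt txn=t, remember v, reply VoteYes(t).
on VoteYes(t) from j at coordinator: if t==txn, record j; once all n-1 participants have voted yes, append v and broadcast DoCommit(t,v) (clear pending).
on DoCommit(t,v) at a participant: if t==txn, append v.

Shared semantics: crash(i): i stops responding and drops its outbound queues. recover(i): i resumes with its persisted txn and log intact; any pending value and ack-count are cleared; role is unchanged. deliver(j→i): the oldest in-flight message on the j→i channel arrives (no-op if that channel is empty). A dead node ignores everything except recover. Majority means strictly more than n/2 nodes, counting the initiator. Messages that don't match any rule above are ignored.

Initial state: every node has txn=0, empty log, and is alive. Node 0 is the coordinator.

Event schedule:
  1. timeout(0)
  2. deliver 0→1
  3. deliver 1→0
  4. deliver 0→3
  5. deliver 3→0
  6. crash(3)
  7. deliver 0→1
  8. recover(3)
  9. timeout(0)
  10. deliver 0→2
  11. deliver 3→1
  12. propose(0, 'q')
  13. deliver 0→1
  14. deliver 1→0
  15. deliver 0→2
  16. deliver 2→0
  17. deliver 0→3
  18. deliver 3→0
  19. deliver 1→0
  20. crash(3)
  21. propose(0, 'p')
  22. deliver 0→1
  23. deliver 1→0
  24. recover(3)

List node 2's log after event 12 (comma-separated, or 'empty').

empty

after 1 — timeout(0): n0:coor/t1/[-]
after 2 — deliver 0→1: n1:part/t1/[-]
after 3 — deliver 1→0: ·
after 4 — deliver 0→3: n3:part/t1/[-]
after 5 — deliver 3→0: ·
after 6 — crash(3): n3:✗part/t1/[-]
after 7 — deliver 0→1: ·
after 8 — recover(3): n3:part/t1/[-]
after 9 — timeout(0): n0:coor/t2/[-]
after 10 — deliver 0→2: n2:part/t1/[-]
after 11 — deliver 3→1: ·
after 12 — propose(0,'q'): n0:coor/t3/[-]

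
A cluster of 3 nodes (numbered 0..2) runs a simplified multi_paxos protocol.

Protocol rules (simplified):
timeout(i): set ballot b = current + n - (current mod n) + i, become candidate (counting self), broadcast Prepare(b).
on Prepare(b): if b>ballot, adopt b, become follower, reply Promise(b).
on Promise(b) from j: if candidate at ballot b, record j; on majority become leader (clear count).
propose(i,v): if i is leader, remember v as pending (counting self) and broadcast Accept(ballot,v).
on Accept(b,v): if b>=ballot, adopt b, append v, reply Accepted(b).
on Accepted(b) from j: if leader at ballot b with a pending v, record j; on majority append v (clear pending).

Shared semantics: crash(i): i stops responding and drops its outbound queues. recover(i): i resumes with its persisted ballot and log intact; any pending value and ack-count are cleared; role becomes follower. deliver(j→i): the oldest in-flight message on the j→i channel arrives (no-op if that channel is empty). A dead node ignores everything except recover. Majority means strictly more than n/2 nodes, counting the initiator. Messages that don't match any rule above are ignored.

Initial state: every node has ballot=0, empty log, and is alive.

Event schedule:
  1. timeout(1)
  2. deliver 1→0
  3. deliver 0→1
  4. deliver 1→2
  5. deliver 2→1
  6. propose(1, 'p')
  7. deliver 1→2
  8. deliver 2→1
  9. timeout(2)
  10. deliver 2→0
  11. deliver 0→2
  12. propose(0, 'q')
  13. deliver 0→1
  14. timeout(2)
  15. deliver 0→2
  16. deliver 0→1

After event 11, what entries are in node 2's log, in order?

step 1 timeout(1): 1={cand,b=4,log=-}
step 2 deliver 1→0: 0={foll,b=4,log=-}
step 3 deliver 0→1: 1={lead,b=4,log=-}
step 4 deliver 1→2: 2={foll,b=4,log=-}
step 5 deliver 2→1: —
step 6 propose(1,'p'): —
step 7 deliver 1→2: 2={foll,b=4,log=p}
step 8 deliver 2→1: 1={lead,b=4,log=p}
step 9 timeout(2): 2={cand,b=8,log=p}
step 10 deliver 2→0: 0={foll,b=8,log=-}
step 11 deliver 0→2: 2={lead,b=8,log=p}

p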